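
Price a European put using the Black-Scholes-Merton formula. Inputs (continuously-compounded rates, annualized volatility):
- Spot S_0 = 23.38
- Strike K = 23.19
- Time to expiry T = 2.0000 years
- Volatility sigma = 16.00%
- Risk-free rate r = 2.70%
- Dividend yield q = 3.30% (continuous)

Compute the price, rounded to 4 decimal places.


d1 = (ln(S/K) + (r - q + 0.5*sigma^2) * T) / (sigma * sqrt(T)) = 0.09616566
d2 = d1 - sigma * sqrt(T) = -0.13010851
exp(-rT) = 0.94743211; exp(-qT) = 0.93613086
P = K * exp(-rT) * N(-d2) - S_0 * exp(-qT) * N(-d1)
N(-d1) = 0.46169450; N(-d2) = 0.55175971
P = 23.1900 * 0.94743211 * 0.55175971 - 23.3800 * 0.93613086 * 0.46169450 = 2.0177

Answer: Price = 2.0177


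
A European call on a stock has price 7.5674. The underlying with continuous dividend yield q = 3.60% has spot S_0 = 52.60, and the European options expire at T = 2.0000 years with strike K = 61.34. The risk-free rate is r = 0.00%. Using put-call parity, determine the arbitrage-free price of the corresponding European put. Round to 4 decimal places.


Put-call parity: C - P = S_0 * exp(-qT) - K * exp(-rT).
S_0 * exp(-qT) = 52.6000 * 0.93053090 = 48.94592512
K * exp(-rT) = 61.3400 * 1.00000000 = 61.34000000
P = C - S*exp(-qT) + K*exp(-rT)
P = 7.5674 - 48.94592512 + 61.34000000 = 19.9615

Answer: Put price = 19.9615


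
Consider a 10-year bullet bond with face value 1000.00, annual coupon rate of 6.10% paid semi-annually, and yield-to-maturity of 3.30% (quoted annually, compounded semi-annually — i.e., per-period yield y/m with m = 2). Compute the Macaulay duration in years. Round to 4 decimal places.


Answer: Macaulay duration = 7.9051 years

Derivation:
Coupon per period c = face * coupon_rate / m = 30.500000
Periods per year m = 2; per-period yield y/m = 0.016500
Number of cashflows N = 20
Cashflows (t years, CF_t, discount factor 1/(1+y/m)^(m*t), PV):
  t = 0.5000: CF_t = 30.500000, DF = 0.983768, PV = 30.004919
  t = 1.0000: CF_t = 30.500000, DF = 0.967799, PV = 29.517874
  t = 1.5000: CF_t = 30.500000, DF = 0.952090, PV = 29.038735
  t = 2.0000: CF_t = 30.500000, DF = 0.936635, PV = 28.567373
  t = 2.5000: CF_t = 30.500000, DF = 0.921432, PV = 28.103663
  t = 3.0000: CF_t = 30.500000, DF = 0.906475, PV = 27.647479
  t = 3.5000: CF_t = 30.500000, DF = 0.891761, PV = 27.198701
  t = 4.0000: CF_t = 30.500000, DF = 0.877285, PV = 26.757207
  t = 4.5000: CF_t = 30.500000, DF = 0.863045, PV = 26.322879
  t = 5.0000: CF_t = 30.500000, DF = 0.849036, PV = 25.895602
  t = 5.5000: CF_t = 30.500000, DF = 0.835254, PV = 25.475260
  t = 6.0000: CF_t = 30.500000, DF = 0.821696, PV = 25.061741
  t = 6.5000: CF_t = 30.500000, DF = 0.808359, PV = 24.654935
  t = 7.0000: CF_t = 30.500000, DF = 0.795237, PV = 24.254732
  t = 7.5000: CF_t = 30.500000, DF = 0.782329, PV = 23.861025
  t = 8.0000: CF_t = 30.500000, DF = 0.769630, PV = 23.473709
  t = 8.5000: CF_t = 30.500000, DF = 0.757137, PV = 23.092680
  t = 9.0000: CF_t = 30.500000, DF = 0.744847, PV = 22.717835
  t = 9.5000: CF_t = 30.500000, DF = 0.732757, PV = 22.349076
  t = 10.0000: CF_t = 1030.500000, DF = 0.720862, PV = 742.848647
Price P = sum_t PV_t = 1236.844071
Macaulay numerator sum_t t * PV_t:
  t * PV_t at t = 0.5000: 15.002459
  t * PV_t at t = 1.0000: 29.517874
  t * PV_t at t = 1.5000: 43.558102
  t * PV_t at t = 2.0000: 57.134746
  t * PV_t at t = 2.5000: 70.259157
  t * PV_t at t = 3.0000: 82.942438
  t * PV_t at t = 3.5000: 95.195453
  t * PV_t at t = 4.0000: 107.028827
  t * PV_t at t = 4.5000: 118.452957
  t * PV_t at t = 5.0000: 129.478009
  t * PV_t at t = 5.5000: 140.113930
  t * PV_t at t = 6.0000: 150.370448
  t * PV_t at t = 6.5000: 160.257077
  t * PV_t at t = 7.0000: 169.783123
  t * PV_t at t = 7.5000: 178.957687
  t * PV_t at t = 8.0000: 187.789670
  t * PV_t at t = 8.5000: 196.287776
  t * PV_t at t = 9.0000: 204.460517
  t * PV_t at t = 9.5000: 212.316217
  t * PV_t at t = 10.0000: 7428.486469
Macaulay duration D = (sum_t t * PV_t) / P = 9777.392938 / 1236.844071 = 7.905114


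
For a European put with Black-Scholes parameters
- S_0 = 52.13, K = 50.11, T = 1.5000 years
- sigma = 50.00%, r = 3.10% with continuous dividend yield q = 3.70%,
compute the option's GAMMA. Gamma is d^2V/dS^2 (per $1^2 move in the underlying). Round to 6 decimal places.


Answer: Gamma = 0.011096

Derivation:
d1 = 0.3560251852; d2 = -0.2563472505
phi(d1) = 0.3744430716; exp(-qT) = 0.9460120237; exp(-rT) = 0.9545645606
Gamma = exp(-qT) * phi(d1) / (S * sigma * sqrt(T)) = 0.9460120237 * 0.3744430716 / (52.1300 * 0.5000 * 1.2247448714) = 0.011096


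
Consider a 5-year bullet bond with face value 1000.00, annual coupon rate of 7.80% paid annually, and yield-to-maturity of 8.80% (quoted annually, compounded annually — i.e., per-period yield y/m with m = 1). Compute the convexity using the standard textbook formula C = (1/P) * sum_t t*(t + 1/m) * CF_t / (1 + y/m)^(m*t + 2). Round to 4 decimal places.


Answer: Convexity = 20.7405

Derivation:
Coupon per period c = face * coupon_rate / m = 78.000000
Periods per year m = 1; per-period yield y/m = 0.088000
Number of cashflows N = 5
Cashflows (t years, CF_t, discount factor 1/(1+y/m)^(m*t), PV):
  t = 1.0000: CF_t = 78.000000, DF = 0.919118, PV = 71.691176
  t = 2.0000: CF_t = 78.000000, DF = 0.844777, PV = 65.892625
  t = 3.0000: CF_t = 78.000000, DF = 0.776450, PV = 60.563075
  t = 4.0000: CF_t = 78.000000, DF = 0.713649, PV = 55.664591
  t = 5.0000: CF_t = 1078.000000, DF = 0.655927, PV = 707.089330
Price P = sum_t PV_t = 960.900798
Convexity numerator sum_t t*(t + 1/m) * CF_t / (1+y/m)^(m*t + 2):
  t = 1.0000: term = 121.126150
  t = 2.0000: term = 333.987545
  t = 3.0000: term = 613.947693
  t = 4.0000: term = 940.483599
  t = 5.0000: term = 17919.989384
Convexity = (1/P) * sum = 19929.534370 / 960.900798 = 20.740470


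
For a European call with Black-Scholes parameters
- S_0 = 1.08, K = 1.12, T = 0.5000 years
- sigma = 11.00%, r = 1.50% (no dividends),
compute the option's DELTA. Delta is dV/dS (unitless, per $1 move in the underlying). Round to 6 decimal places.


Answer: Delta = 0.369852

Derivation:
d1 = -0.3322456170; d2 = -0.4100273630
phi(d1) = 0.3775198578; exp(-qT) = 1.0000000000; exp(-rT) = 0.9925280548
N(d1) = 0.3698519004
Delta = exp(-qT) * N(d1) = 1.0000000000 * 0.3698519004 = 0.369852


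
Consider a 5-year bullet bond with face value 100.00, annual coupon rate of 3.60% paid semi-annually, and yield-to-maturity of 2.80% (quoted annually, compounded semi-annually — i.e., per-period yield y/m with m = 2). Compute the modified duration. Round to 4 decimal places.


Coupon per period c = face * coupon_rate / m = 1.800000
Periods per year m = 2; per-period yield y/m = 0.014000
Number of cashflows N = 10
Cashflows (t years, CF_t, discount factor 1/(1+y/m)^(m*t), PV):
  t = 0.5000: CF_t = 1.800000, DF = 0.986193, PV = 1.775148
  t = 1.0000: CF_t = 1.800000, DF = 0.972577, PV = 1.750639
  t = 1.5000: CF_t = 1.800000, DF = 0.959149, PV = 1.726468
  t = 2.0000: CF_t = 1.800000, DF = 0.945906, PV = 1.702632
  t = 2.5000: CF_t = 1.800000, DF = 0.932847, PV = 1.679124
  t = 3.0000: CF_t = 1.800000, DF = 0.919967, PV = 1.655941
  t = 3.5000: CF_t = 1.800000, DF = 0.907265, PV = 1.633078
  t = 4.0000: CF_t = 1.800000, DF = 0.894739, PV = 1.610530
  t = 4.5000: CF_t = 1.800000, DF = 0.882386, PV = 1.588294
  t = 5.0000: CF_t = 101.800000, DF = 0.870203, PV = 88.586640
Price P = sum_t PV_t = 103.708493
First compute Macaulay numerator sum_t t * PV_t:
  t * PV_t at t = 0.5000: 0.887574
  t * PV_t at t = 1.0000: 1.750639
  t * PV_t at t = 1.5000: 2.589703
  t * PV_t at t = 2.0000: 3.405263
  t * PV_t at t = 2.5000: 4.197810
  t * PV_t at t = 3.0000: 4.967822
  t * PV_t at t = 3.5000: 5.715772
  t * PV_t at t = 4.0000: 6.442121
  t * PV_t at t = 4.5000: 7.147323
  t * PV_t at t = 5.0000: 442.933198
Macaulay duration D = 480.037224 / 103.708493 = 4.628717
Modified duration = D / (1 + y/m) = 4.628717 / (1 + 0.014000) = 4.564809

Answer: Modified duration = 4.5648


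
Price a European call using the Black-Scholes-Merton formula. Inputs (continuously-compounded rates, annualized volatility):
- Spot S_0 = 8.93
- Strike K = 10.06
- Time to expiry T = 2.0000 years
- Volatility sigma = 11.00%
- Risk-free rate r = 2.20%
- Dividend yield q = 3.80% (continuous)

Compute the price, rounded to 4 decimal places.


d1 = (ln(S/K) + (r - q + 0.5*sigma^2) * T) / (sigma * sqrt(T)) = -0.89385220
d2 = d1 - sigma * sqrt(T) = -1.04941569
exp(-rT) = 0.95695396; exp(-qT) = 0.92681621
C = S_0 * exp(-qT) * N(d1) - K * exp(-rT) * N(d2)
N(d1) = 0.18570049; N(d2) = 0.14699342
C = 8.9300 * 0.92681621 * 0.18570049 - 10.0600 * 0.95695396 * 0.14699342 = 0.1218

Answer: Price = 0.1218


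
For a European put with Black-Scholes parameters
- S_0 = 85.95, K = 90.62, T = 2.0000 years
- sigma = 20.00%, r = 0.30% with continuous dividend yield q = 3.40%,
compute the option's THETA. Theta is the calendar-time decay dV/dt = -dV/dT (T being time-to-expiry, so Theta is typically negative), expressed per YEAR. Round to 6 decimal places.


Answer: Theta = -3.646030

Derivation:
d1 = -0.2648440427; d2 = -0.5476867551
phi(d1) = 0.3851934064; exp(-qT) = 0.9342604736; exp(-rT) = 0.9940179641
Theta = -S*exp(-qT)*phi(d1)*sigma/(2*sqrt(T)) + r*K*exp(-rT)*N(-d2) - q*S*exp(-qT)*N(-d1)
N(-d1) = 0.6044351966; N(-d2) = 0.7080464959; sqrt(T) = 1.4142135624
Term 1 = -85.9500 * 0.9342604736 * 0.3851934064 * 0.2000 / (2 * 1.4142135624) = -2.1871456379
Term 2 = 0.0030 * 90.6200 * 0.9940179641 * 0.7080464959 = 0.1913380412
Term 3 = -0.0340 * 85.9500 * 0.9342604736 * 0.6044351966 = -1.6502225559
Theta = -2.1871456379 + (0.1913380412) + (-1.6502225559) = -3.646030


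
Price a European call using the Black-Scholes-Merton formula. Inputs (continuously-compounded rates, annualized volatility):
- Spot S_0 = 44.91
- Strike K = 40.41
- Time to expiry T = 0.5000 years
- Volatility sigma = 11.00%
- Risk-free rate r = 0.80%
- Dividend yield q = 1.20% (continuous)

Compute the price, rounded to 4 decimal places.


Answer: Price = 4.5329

Derivation:
d1 = (ln(S/K) + (r - q + 0.5*sigma^2) * T) / (sigma * sqrt(T)) = 1.37060703
d2 = d1 - sigma * sqrt(T) = 1.29282529
exp(-rT) = 0.99600799; exp(-qT) = 0.99401796
C = S_0 * exp(-qT) * N(d1) - K * exp(-rT) * N(d2)
N(d1) = 0.91475126; N(d2) = 0.90196425
C = 44.9100 * 0.99401796 * 0.91475126 - 40.4100 * 0.99600799 * 0.90196425 = 4.5329


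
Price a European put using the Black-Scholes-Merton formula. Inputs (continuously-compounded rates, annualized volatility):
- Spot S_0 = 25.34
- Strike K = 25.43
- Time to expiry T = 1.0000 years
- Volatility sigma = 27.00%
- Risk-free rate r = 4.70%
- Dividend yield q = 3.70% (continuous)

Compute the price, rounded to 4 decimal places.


d1 = (ln(S/K) + (r - q + 0.5*sigma^2) * T) / (sigma * sqrt(T)) = 0.15890591
d2 = d1 - sigma * sqrt(T) = -0.11109409
exp(-rT) = 0.95408740; exp(-qT) = 0.96367614
P = K * exp(-rT) * N(-d2) - S_0 * exp(-qT) * N(-d1)
N(-d1) = 0.43687150; N(-d2) = 0.54422913
P = 25.4300 * 0.95408740 * 0.54422913 - 25.3400 * 0.96367614 * 0.43687150 = 2.5361

Answer: Price = 2.5361


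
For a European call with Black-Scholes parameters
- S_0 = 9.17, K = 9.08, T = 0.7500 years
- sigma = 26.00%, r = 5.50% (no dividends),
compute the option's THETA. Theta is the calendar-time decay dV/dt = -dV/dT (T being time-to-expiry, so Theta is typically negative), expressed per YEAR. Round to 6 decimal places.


Answer: Theta = -0.779820

Derivation:
d1 = 0.3395845208; d2 = 0.1144179158
phi(d1) = 0.3765903238; exp(-qT) = 1.0000000000; exp(-rT) = 0.9595892027
Theta = -S*exp(-qT)*phi(d1)*sigma/(2*sqrt(T)) - r*K*exp(-rT)*N(d2) + q*S*exp(-qT)*N(d1)
N(d1) = 0.6329152816; N(d2) = 0.5455467438; sqrt(T) = 0.8660254038
Term 1 = -9.1700 * 1.0000000000 * 0.3765903238 * 0.2600 / (2 * 0.8660254038) = -0.5183835521
Term 2 = -0.0550 * 9.0800 * 0.9595892027 * 0.5455467438 = -0.2614362820
Term 3 = 0 (no dividend yield, q = 0)
Theta = -0.5183835521 + (-0.2614362820) + (0.0000000000) = -0.779820


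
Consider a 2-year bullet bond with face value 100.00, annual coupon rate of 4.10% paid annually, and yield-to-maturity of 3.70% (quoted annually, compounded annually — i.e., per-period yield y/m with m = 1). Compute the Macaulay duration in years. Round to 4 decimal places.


Answer: Macaulay duration = 1.9608 years

Derivation:
Coupon per period c = face * coupon_rate / m = 4.100000
Periods per year m = 1; per-period yield y/m = 0.037000
Number of cashflows N = 2
Cashflows (t years, CF_t, discount factor 1/(1+y/m)^(m*t), PV):
  t = 1.0000: CF_t = 4.100000, DF = 0.964320, PV = 3.953713
  t = 2.0000: CF_t = 104.100000, DF = 0.929913, PV = 96.803981
Price P = sum_t PV_t = 100.757693
Macaulay numerator sum_t t * PV_t:
  t * PV_t at t = 1.0000: 3.953713
  t * PV_t at t = 2.0000: 193.607962
Macaulay duration D = (sum_t t * PV_t) / P = 197.561674 / 100.757693 = 1.960760


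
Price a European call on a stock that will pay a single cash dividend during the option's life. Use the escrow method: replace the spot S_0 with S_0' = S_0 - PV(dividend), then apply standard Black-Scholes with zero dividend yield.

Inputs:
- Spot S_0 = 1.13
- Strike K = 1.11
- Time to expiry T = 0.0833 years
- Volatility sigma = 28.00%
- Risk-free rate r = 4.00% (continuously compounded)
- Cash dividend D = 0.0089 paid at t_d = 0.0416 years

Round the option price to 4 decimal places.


PV(D) = D * exp(-r * t_d) = 0.0089 * 0.99833738 = 0.00888520
S_0' = S_0 - PV(D) = 1.1300 - 0.00888520 = 1.12111480
d1 = (ln(S_0'/K) + (r + sigma^2/2)*T) / (sigma*sqrt(T)) = 0.20492886
d2 = d1 - sigma*sqrt(T) = 0.12411599
exp(-rT) = 0.99667354
N(d1) = 0.58118615; N(d2) = 0.54938828
C = S_0' * N(d1) - K * exp(-rT) * N(d2) = 1.12111480 * 0.58118615 - 1.1100 * 0.99667354 * 0.54938828 = 0.0438

Answer: Price = 0.0438


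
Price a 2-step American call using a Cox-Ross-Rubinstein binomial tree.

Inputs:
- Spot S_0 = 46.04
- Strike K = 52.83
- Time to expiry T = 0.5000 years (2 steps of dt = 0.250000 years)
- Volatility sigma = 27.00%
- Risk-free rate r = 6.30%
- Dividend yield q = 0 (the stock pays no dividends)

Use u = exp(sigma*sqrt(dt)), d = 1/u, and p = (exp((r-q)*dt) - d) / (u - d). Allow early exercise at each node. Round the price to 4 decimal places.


dt = T/N = 0.250000
u = exp(sigma*sqrt(dt)) = 1.144537; d = 1/u = 0.873716
p = (exp((r-q)*dt) - d) / (u - d) = 0.524918
Discount per step: exp(-r*dt) = 0.984373
Stock lattice S(k, i) with i counting down-moves:
  k=0: S(0,0) = 46.0400
  k=1: S(1,0) = 52.6945; S(1,1) = 40.2259
  k=2: S(2,0) = 60.3108; S(2,1) = 46.0400; S(2,2) = 35.1460
Terminal payoffs V(N, i) = max(S_T - K, 0):
  V(2,0) = 7.480763; V(2,1) = 0.000000; V(2,2) = 0.000000
Backward induction: V(k, i) = exp(-r*dt) * [p * V(k+1, i) + (1-p) * V(k+1, i+1)]; then take max(V_cont, immediate exercise) for American.
  V(1,0) = exp(-r*dt) * [p*7.480763 + (1-p)*0.000000] = 3.865426; exercise = 0.000000; V(1,0) = max -> 3.865426
  V(1,1) = exp(-r*dt) * [p*0.000000 + (1-p)*0.000000] = 0.000000; exercise = 0.000000; V(1,1) = max -> 0.000000
  V(0,0) = exp(-r*dt) * [p*3.865426 + (1-p)*0.000000] = 1.997325; exercise = 0.000000; V(0,0) = max -> 1.997325

Answer: Price = V(0,0) = 1.9973


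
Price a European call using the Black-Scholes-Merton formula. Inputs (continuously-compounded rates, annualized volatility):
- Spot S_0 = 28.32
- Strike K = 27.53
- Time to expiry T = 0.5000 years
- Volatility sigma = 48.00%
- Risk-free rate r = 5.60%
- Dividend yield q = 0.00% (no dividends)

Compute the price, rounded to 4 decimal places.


d1 = (ln(S/K) + (r - q + 0.5*sigma^2) * T) / (sigma * sqrt(T)) = 0.33555737
d2 = d1 - sigma * sqrt(T) = -0.00385388
exp(-rT) = 0.97238837; exp(-qT) = 1.00000000
C = S_0 * exp(-qT) * N(d1) - K * exp(-rT) * N(d2)
N(d1) = 0.63139766; N(d2) = 0.49846253
C = 28.3200 * 1.00000000 * 0.63139766 - 27.5300 * 0.97238837 * 0.49846253 = 4.5374

Answer: Price = 4.5374


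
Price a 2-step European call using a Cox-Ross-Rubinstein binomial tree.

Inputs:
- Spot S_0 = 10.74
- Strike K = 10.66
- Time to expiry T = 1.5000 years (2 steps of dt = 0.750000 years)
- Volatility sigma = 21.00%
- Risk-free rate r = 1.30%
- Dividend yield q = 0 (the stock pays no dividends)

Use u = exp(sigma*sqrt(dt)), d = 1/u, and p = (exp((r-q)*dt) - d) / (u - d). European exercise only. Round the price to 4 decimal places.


Answer: Price = V(0,0) = 1.1284

Derivation:
dt = T/N = 0.750000
u = exp(sigma*sqrt(dt)) = 1.199453; d = 1/u = 0.833714
p = (exp((r-q)*dt) - d) / (u - d) = 0.481447
Discount per step: exp(-r*dt) = 0.990297
Stock lattice S(k, i) with i counting down-moves:
  k=0: S(0,0) = 10.7400
  k=1: S(1,0) = 12.8821; S(1,1) = 8.9541
  k=2: S(2,0) = 15.4515; S(2,1) = 10.7400; S(2,2) = 7.4651
Terminal payoffs V(N, i) = max(S_T - K, 0):
  V(2,0) = 4.791495; V(2,1) = 0.080000; V(2,2) = 0.000000
Backward induction: V(k, i) = exp(-r*dt) * [p * V(k+1, i) + (1-p) * V(k+1, i+1)].
  V(1,0) = exp(-r*dt) * [p*4.791495 + (1-p)*0.080000] = 2.325552
  V(1,1) = exp(-r*dt) * [p*0.080000 + (1-p)*0.000000] = 0.038142
  V(0,0) = exp(-r*dt) * [p*2.325552 + (1-p)*0.038142] = 1.128354


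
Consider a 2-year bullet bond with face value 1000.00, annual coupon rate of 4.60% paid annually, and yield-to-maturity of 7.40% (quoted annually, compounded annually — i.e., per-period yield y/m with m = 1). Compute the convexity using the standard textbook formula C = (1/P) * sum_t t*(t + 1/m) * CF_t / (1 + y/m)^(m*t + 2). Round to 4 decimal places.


Coupon per period c = face * coupon_rate / m = 46.000000
Periods per year m = 1; per-period yield y/m = 0.074000
Number of cashflows N = 2
Cashflows (t years, CF_t, discount factor 1/(1+y/m)^(m*t), PV):
  t = 1.0000: CF_t = 46.000000, DF = 0.931099, PV = 42.830540
  t = 2.0000: CF_t = 1046.000000, DF = 0.866945, PV = 906.824243
Price P = sum_t PV_t = 949.654783
Convexity numerator sum_t t*(t + 1/m) * CF_t / (1+y/m)^(m*t + 2):
  t = 1.0000: term = 74.263426
  t = 2.0000: term = 4716.999275
Convexity = (1/P) * sum = 4791.262701 / 949.654783 = 5.045268

Answer: Convexity = 5.0453


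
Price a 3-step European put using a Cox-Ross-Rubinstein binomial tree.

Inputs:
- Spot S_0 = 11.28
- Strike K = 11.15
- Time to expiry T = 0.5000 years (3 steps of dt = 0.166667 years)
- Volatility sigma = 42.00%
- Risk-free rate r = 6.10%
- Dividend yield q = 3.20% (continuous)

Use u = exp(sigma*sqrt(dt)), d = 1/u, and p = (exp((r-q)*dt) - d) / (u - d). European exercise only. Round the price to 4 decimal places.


dt = T/N = 0.166667
u = exp(sigma*sqrt(dt)) = 1.187042; d = 1/u = 0.842430
p = (exp((r-q)*dt) - d) / (u - d) = 0.471298
Discount per step: exp(-r*dt) = 0.989885
Stock lattice S(k, i) with i counting down-moves:
  k=0: S(0,0) = 11.2800
  k=1: S(1,0) = 13.3898; S(1,1) = 9.5026
  k=2: S(2,0) = 15.8943; S(2,1) = 11.2800; S(2,2) = 8.0053
  k=3: S(3,0) = 18.8672; S(3,1) = 13.3898; S(3,2) = 9.5026; S(3,3) = 6.7439
Terminal payoffs V(N, i) = max(K - S_T, 0):
  V(3,0) = 0.000000; V(3,1) = 0.000000; V(3,2) = 1.647386; V(3,3) = 4.406100
Backward induction: V(k, i) = exp(-r*dt) * [p * V(k+1, i) + (1-p) * V(k+1, i+1)].
  V(2,0) = exp(-r*dt) * [p*0.000000 + (1-p)*0.000000] = 0.000000
  V(2,1) = exp(-r*dt) * [p*0.000000 + (1-p)*1.647386] = 0.862166
  V(2,2) = exp(-r*dt) * [p*1.647386 + (1-p)*4.406100] = 3.074506
  V(1,0) = exp(-r*dt) * [p*0.000000 + (1-p)*0.862166] = 0.451218
  V(1,1) = exp(-r*dt) * [p*0.862166 + (1-p)*3.074506] = 2.011282
  V(0,0) = exp(-r*dt) * [p*0.451218 + (1-p)*2.011282] = 1.263120

Answer: Price = V(0,0) = 1.2631


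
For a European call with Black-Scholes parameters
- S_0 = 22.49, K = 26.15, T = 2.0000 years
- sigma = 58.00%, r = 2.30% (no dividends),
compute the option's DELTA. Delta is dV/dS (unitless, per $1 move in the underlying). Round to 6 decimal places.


Answer: Delta = 0.611174

Derivation:
d1 = 0.2823813563; d2 = -0.5378625098
phi(d1) = 0.3833495095; exp(-qT) = 1.0000000000; exp(-rT) = 0.9550419622
N(d1) = 0.6111744455
Delta = exp(-qT) * N(d1) = 1.0000000000 * 0.6111744455 = 0.611174


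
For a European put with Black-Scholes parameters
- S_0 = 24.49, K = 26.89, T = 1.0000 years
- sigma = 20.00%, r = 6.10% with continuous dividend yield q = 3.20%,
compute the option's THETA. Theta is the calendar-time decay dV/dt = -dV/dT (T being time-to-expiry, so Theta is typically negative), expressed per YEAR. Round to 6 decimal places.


d1 = -0.2224479966; d2 = -0.4224479966
phi(d1) = 0.3891929321; exp(-qT) = 0.9685065821; exp(-rT) = 0.9408232398
Theta = -S*exp(-qT)*phi(d1)*sigma/(2*sqrt(T)) + r*K*exp(-rT)*N(-d2) - q*S*exp(-qT)*N(-d1)
N(-d1) = 0.5880174241; N(-d2) = 0.6636509745; sqrt(T) = 1.0000000000
Term 1 = -24.4900 * 0.9685065821 * 0.3891929321 * 0.2000 / (2 * 1.0000000000) = -0.9231160594
Term 2 = 0.0610 * 26.8900 * 0.9408232398 * 0.6636509745 = 1.0241614160
Term 3 = -0.0320 * 24.4900 * 0.9685065821 * 0.5880174241 = -0.4463047770
Theta = -0.9231160594 + (1.0241614160) + (-0.4463047770) = -0.345259

Answer: Theta = -0.345259


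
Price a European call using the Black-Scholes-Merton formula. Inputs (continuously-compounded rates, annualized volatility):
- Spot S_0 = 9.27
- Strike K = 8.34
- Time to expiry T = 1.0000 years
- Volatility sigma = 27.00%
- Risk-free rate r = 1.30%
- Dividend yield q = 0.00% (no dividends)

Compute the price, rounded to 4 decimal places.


d1 = (ln(S/K) + (r - q + 0.5*sigma^2) * T) / (sigma * sqrt(T)) = 0.57470431
d2 = d1 - sigma * sqrt(T) = 0.30470431
exp(-rT) = 0.98708414; exp(-qT) = 1.00000000
C = S_0 * exp(-qT) * N(d1) - K * exp(-rT) * N(d2)
N(d1) = 0.71725435; N(d2) = 0.61970432
C = 9.2700 * 1.00000000 * 0.71725435 - 8.3400 * 0.98708414 * 0.61970432 = 1.5474

Answer: Price = 1.5474


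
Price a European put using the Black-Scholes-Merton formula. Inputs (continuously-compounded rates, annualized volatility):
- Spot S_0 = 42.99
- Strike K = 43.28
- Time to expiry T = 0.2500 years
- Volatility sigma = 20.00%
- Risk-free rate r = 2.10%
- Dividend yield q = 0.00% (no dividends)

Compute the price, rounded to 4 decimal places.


Answer: Price = 1.7475

Derivation:
d1 = (ln(S/K) + (r - q + 0.5*sigma^2) * T) / (sigma * sqrt(T)) = 0.03526896
d2 = d1 - sigma * sqrt(T) = -0.06473104
exp(-rT) = 0.99476376; exp(-qT) = 1.00000000
P = K * exp(-rT) * N(-d2) - S_0 * exp(-qT) * N(-d1)
N(-d1) = 0.48593264; N(-d2) = 0.52580593
P = 43.2800 * 0.99476376 * 0.52580593 - 42.9900 * 1.00000000 * 0.48593264 = 1.7475


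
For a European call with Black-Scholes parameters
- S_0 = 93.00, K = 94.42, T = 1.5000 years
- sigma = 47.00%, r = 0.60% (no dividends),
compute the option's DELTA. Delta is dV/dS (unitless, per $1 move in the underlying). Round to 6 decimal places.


Answer: Delta = 0.609158

Derivation:
d1 = 0.2771251554; d2 = -0.2985049341
phi(d1) = 0.3839136164; exp(-qT) = 1.0000000000; exp(-rT) = 0.9910403788
N(d1) = 0.6091579966
Delta = exp(-qT) * N(d1) = 1.0000000000 * 0.6091579966 = 0.609158


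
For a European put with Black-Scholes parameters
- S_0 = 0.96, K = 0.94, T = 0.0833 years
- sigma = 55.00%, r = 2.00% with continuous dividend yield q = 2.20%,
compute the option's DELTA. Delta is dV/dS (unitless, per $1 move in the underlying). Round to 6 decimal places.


Answer: Delta = -0.415701

Derivation:
d1 = 0.2109488826; d2 = 0.0522093160
phi(d1) = 0.3901639480; exp(-qT) = 0.9981690782; exp(-rT) = 0.9983353870
N(-d1) = 0.4164635797
Delta = -exp(-qT) * N(-d1) = -0.9981690782 * 0.4164635797 = -0.415701


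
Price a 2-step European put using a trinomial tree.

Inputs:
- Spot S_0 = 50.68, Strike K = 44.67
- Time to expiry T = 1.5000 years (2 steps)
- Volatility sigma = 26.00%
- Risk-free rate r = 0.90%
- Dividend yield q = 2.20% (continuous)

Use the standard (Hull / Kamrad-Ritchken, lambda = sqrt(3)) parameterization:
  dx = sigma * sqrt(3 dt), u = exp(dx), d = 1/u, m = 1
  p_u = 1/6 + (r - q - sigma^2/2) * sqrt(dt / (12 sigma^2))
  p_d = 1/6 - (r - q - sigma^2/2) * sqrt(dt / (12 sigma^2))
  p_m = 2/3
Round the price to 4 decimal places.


dt = T/N = 0.750000; dx = sigma*sqrt(3*dt) = 0.390000
u = exp(dx) = 1.476981; d = 1/u = 0.677057
p_u = 0.121667, p_m = 0.666667, p_d = 0.211667
Discount per step: exp(-r*dt) = 0.993273
Stock lattice S(k, j) with j the centered position index:
  k=0: S(0,+0) = 50.6800
  k=1: S(1,-1) = 34.3132; S(1,+0) = 50.6800; S(1,+1) = 74.8534
  k=2: S(2,-2) = 23.2320; S(2,-1) = 34.3132; S(2,+0) = 50.6800; S(2,+1) = 74.8534; S(2,+2) = 110.5570
Terminal payoffs V(N, j) = max(K - S_T, 0):
  V(2,-2) = 21.437983; V(2,-1) = 10.356758; V(2,+0) = 0.000000; V(2,+1) = 0.000000; V(2,+2) = 0.000000
Backward induction: V(k, j) = exp(-r*dt) * [p_u * V(k+1, j+1) + p_m * V(k+1, j) + p_d * V(k+1, j-1)]
  V(1,-1) = exp(-r*dt) * [p_u*0.000000 + p_m*10.356758 + p_d*21.437983] = 11.365237
  V(1,+0) = exp(-r*dt) * [p_u*0.000000 + p_m*0.000000 + p_d*10.356758] = 2.177433
  V(1,+1) = exp(-r*dt) * [p_u*0.000000 + p_m*0.000000 + p_d*0.000000] = 0.000000
  V(0,+0) = exp(-r*dt) * [p_u*0.000000 + p_m*2.177433 + p_d*11.365237] = 3.831315

Answer: Price = V(0,0) = 3.8313


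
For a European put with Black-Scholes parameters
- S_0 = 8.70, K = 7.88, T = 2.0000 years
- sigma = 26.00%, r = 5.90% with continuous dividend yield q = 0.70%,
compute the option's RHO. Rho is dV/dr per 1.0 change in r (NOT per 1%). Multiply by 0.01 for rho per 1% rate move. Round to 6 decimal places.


d1 = 0.7359217137; d2 = 0.3682261875
phi(d1) = 0.3043037443; exp(-qT) = 0.9860975443; exp(-rT) = 0.8886960526
N(-d2) = 0.3563522926
Rho = -K*T*exp(-rT)*N(-d2) = -7.8800 * 2.0000 * 0.8886960526 * 0.3563522926 = -4.991017

Answer: Rho = -4.991017


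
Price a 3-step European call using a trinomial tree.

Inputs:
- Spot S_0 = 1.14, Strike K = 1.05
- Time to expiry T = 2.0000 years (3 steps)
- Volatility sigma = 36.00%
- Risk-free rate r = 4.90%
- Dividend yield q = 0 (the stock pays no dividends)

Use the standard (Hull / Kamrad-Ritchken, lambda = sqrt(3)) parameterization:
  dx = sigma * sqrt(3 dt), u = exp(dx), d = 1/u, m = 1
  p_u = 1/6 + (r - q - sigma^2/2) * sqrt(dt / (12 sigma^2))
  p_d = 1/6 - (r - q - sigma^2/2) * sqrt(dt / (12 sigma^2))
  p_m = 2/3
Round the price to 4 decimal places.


dt = T/N = 0.666667; dx = sigma*sqrt(3*dt) = 0.509117
u = exp(dx) = 1.663821; d = 1/u = 0.601026
p_u = 0.156322, p_m = 0.666667, p_d = 0.177011
Discount per step: exp(-r*dt) = 0.967861
Stock lattice S(k, j) with j the centered position index:
  k=0: S(0,+0) = 1.1400
  k=1: S(1,-1) = 0.6852; S(1,+0) = 1.1400; S(1,+1) = 1.8968
  k=2: S(2,-2) = 0.4118; S(2,-1) = 0.6852; S(2,+0) = 1.1400; S(2,+1) = 1.8968; S(2,+2) = 3.1559
  k=3: S(3,-3) = 0.2475; S(3,-2) = 0.4118; S(3,-1) = 0.6852; S(3,+0) = 1.1400; S(3,+1) = 1.8968; S(3,+2) = 3.1559; S(3,+3) = 5.2508
Terminal payoffs V(N, j) = max(S_T - K, 0):
  V(3,-3) = 0.000000; V(3,-2) = 0.000000; V(3,-1) = 0.000000; V(3,+0) = 0.090000; V(3,+1) = 0.846756; V(3,+2) = 2.105863; V(3,+3) = 4.200792
Backward induction: V(k, j) = exp(-r*dt) * [p_u * V(k+1, j+1) + p_m * V(k+1, j) + p_d * V(k+1, j-1)]
  V(2,-2) = exp(-r*dt) * [p_u*0.000000 + p_m*0.000000 + p_d*0.000000] = 0.000000
  V(2,-1) = exp(-r*dt) * [p_u*0.090000 + p_m*0.000000 + p_d*0.000000] = 0.013617
  V(2,+0) = exp(-r*dt) * [p_u*0.846756 + p_m*0.090000 + p_d*0.000000] = 0.186184
  V(2,+1) = exp(-r*dt) * [p_u*2.105863 + p_m*0.846756 + p_d*0.090000] = 0.880393
  V(2,+2) = exp(-r*dt) * [p_u*4.200792 + p_m*2.105863 + p_d*0.846756] = 2.139428
  V(1,-1) = exp(-r*dt) * [p_u*0.186184 + p_m*0.013617 + p_d*0.000000] = 0.036955
  V(1,+0) = exp(-r*dt) * [p_u*0.880393 + p_m*0.186184 + p_d*0.013617] = 0.255668
  V(1,+1) = exp(-r*dt) * [p_u*2.139428 + p_m*0.880393 + p_d*0.186184] = 0.923654
  V(0,+0) = exp(-r*dt) * [p_u*0.923654 + p_m*0.255668 + p_d*0.036955] = 0.311046

Answer: Price = V(0,0) = 0.3110


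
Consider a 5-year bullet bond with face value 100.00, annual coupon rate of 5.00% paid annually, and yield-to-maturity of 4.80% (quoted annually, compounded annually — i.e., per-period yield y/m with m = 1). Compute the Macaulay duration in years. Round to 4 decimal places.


Answer: Macaulay duration = 4.5482 years

Derivation:
Coupon per period c = face * coupon_rate / m = 5.000000
Periods per year m = 1; per-period yield y/m = 0.048000
Number of cashflows N = 5
Cashflows (t years, CF_t, discount factor 1/(1+y/m)^(m*t), PV):
  t = 1.0000: CF_t = 5.000000, DF = 0.954198, PV = 4.770992
  t = 2.0000: CF_t = 5.000000, DF = 0.910495, PV = 4.552474
  t = 3.0000: CF_t = 5.000000, DF = 0.868793, PV = 4.343963
  t = 4.0000: CF_t = 5.000000, DF = 0.829001, PV = 4.145003
  t = 5.0000: CF_t = 105.000000, DF = 0.791031, PV = 83.058271
Price P = sum_t PV_t = 100.870704
Macaulay numerator sum_t t * PV_t:
  t * PV_t at t = 1.0000: 4.770992
  t * PV_t at t = 2.0000: 9.104947
  t * PV_t at t = 3.0000: 13.031890
  t * PV_t at t = 4.0000: 16.580013
  t * PV_t at t = 5.0000: 415.291355
Macaulay duration D = (sum_t t * PV_t) / P = 458.779197 / 100.870704 = 4.548191


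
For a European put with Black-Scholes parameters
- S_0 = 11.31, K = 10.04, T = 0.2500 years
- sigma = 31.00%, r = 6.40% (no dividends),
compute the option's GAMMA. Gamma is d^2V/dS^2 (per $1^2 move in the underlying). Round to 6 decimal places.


d1 = 0.9491785540; d2 = 0.7941785540
phi(d1) = 0.2542573091; exp(-qT) = 1.0000000000; exp(-rT) = 0.9841273201
Gamma = exp(-qT) * phi(d1) / (S * sigma * sqrt(T)) = 1.0000000000 * 0.2542573091 / (11.3100 * 0.3100 * 0.5000000000) = 0.145037

Answer: Gamma = 0.145037


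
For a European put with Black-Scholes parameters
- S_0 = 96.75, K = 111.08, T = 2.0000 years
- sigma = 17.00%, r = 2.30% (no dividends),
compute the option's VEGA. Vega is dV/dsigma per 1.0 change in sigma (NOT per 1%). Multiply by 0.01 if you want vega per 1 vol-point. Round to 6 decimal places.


d1 = -0.2629619084; d2 = -0.5033782140
phi(d1) = 0.3853847798; exp(-qT) = 1.0000000000; exp(-rT) = 0.9550419622
Vega = S * exp(-qT) * phi(d1) * sqrt(T) = 96.7500 * 1.0000000000 * 0.3853847798 * 1.4142135624 = 52.730335

Answer: Vega = 52.730335


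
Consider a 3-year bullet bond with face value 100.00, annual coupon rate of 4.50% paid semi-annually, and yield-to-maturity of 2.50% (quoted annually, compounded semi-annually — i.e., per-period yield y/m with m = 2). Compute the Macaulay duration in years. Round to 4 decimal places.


Coupon per period c = face * coupon_rate / m = 2.250000
Periods per year m = 2; per-period yield y/m = 0.012500
Number of cashflows N = 6
Cashflows (t years, CF_t, discount factor 1/(1+y/m)^(m*t), PV):
  t = 0.5000: CF_t = 2.250000, DF = 0.987654, PV = 2.222222
  t = 1.0000: CF_t = 2.250000, DF = 0.975461, PV = 2.194787
  t = 1.5000: CF_t = 2.250000, DF = 0.963418, PV = 2.167691
  t = 2.0000: CF_t = 2.250000, DF = 0.951524, PV = 2.140930
  t = 2.5000: CF_t = 2.250000, DF = 0.939777, PV = 2.114498
  t = 3.0000: CF_t = 102.250000, DF = 0.928175, PV = 94.905881
Price P = sum_t PV_t = 105.746010
Macaulay numerator sum_t t * PV_t:
  t * PV_t at t = 0.5000: 1.111111
  t * PV_t at t = 1.0000: 2.194787
  t * PV_t at t = 1.5000: 3.251537
  t * PV_t at t = 2.0000: 4.281859
  t * PV_t at t = 2.5000: 5.286246
  t * PV_t at t = 3.0000: 284.717643
Macaulay duration D = (sum_t t * PV_t) / P = 300.843184 / 105.746010 = 2.844960

Answer: Macaulay duration = 2.8450 years


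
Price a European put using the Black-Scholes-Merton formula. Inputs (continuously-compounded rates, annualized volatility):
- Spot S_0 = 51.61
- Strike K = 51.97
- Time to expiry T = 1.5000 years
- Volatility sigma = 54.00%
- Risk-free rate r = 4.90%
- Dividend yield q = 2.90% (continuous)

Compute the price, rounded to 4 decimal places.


Answer: Price = 12.1023

Derivation:
d1 = (ln(S/K) + (r - q + 0.5*sigma^2) * T) / (sigma * sqrt(T)) = 0.36553164
d2 = d1 - sigma * sqrt(T) = -0.29583059
exp(-rT) = 0.92913615; exp(-qT) = 0.95743255
P = K * exp(-rT) * N(-d2) - S_0 * exp(-qT) * N(-d1)
N(-d1) = 0.35735730; N(-d2) = 0.61632027
P = 51.9700 * 0.92913615 * 0.61632027 - 51.6100 * 0.95743255 * 0.35735730 = 12.1023


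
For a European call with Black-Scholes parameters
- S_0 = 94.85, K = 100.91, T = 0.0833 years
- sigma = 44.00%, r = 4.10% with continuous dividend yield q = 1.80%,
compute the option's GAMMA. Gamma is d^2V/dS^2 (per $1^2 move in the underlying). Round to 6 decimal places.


d1 = -0.4091055810; d2 = -0.5360972343
phi(d1) = 0.3669160435; exp(-qT) = 0.9985017235; exp(-rT) = 0.9965905255
Gamma = exp(-qT) * phi(d1) / (S * sigma * sqrt(T)) = 0.9985017235 * 0.3669160435 / (94.8500 * 0.4400 * 0.2886173938) = 0.030416

Answer: Gamma = 0.030416


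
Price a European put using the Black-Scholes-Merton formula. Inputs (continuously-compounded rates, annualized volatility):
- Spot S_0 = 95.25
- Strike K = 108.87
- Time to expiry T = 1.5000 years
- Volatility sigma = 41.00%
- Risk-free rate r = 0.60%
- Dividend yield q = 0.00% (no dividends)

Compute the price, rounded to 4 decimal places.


Answer: Price = 27.0616

Derivation:
d1 = (ln(S/K) + (r - q + 0.5*sigma^2) * T) / (sigma * sqrt(T)) = 0.00283883
d2 = d1 - sigma * sqrt(T) = -0.49930657
exp(-rT) = 0.99104038; exp(-qT) = 1.00000000
P = K * exp(-rT) * N(-d2) - S_0 * exp(-qT) * N(-d1)
N(-d1) = 0.49886747; N(-d2) = 0.69121829
P = 108.8700 * 0.99104038 * 0.69121829 - 95.2500 * 1.00000000 * 0.49886747 = 27.0616


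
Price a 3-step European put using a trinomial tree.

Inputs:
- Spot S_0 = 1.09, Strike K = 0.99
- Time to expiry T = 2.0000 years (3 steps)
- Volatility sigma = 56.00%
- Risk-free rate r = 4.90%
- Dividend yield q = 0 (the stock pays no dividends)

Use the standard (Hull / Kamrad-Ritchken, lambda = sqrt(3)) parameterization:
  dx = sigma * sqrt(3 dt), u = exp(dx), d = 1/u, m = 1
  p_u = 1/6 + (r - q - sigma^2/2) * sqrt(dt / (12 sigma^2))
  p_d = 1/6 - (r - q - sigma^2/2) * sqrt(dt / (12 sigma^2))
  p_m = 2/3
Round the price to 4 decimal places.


dt = T/N = 0.666667; dx = sigma*sqrt(3*dt) = 0.791960
u = exp(dx) = 2.207718; d = 1/u = 0.452956
p_u = 0.121294, p_m = 0.666667, p_d = 0.212039
Discount per step: exp(-r*dt) = 0.967861
Stock lattice S(k, j) with j the centered position index:
  k=0: S(0,+0) = 1.0900
  k=1: S(1,-1) = 0.4937; S(1,+0) = 1.0900; S(1,+1) = 2.4064
  k=2: S(2,-2) = 0.2236; S(2,-1) = 0.4937; S(2,+0) = 1.0900; S(2,+1) = 2.4064; S(2,+2) = 5.3127
  k=3: S(3,-3) = 0.1013; S(3,-2) = 0.2236; S(3,-1) = 0.4937; S(3,+0) = 1.0900; S(3,+1) = 2.4064; S(3,+2) = 5.3127; S(3,+3) = 11.7289
Terminal payoffs V(N, j) = max(K - S_T, 0):
  V(3,-3) = 0.888703; V(3,-2) = 0.766365; V(3,-1) = 0.496278; V(3,+0) = 0.000000; V(3,+1) = 0.000000; V(3,+2) = 0.000000; V(3,+3) = 0.000000
Backward induction: V(k, j) = exp(-r*dt) * [p_u * V(k+1, j+1) + p_m * V(k+1, j) + p_d * V(k+1, j-1)]
  V(2,-2) = exp(-r*dt) * [p_u*0.496278 + p_m*0.766365 + p_d*0.888703] = 0.735135
  V(2,-1) = exp(-r*dt) * [p_u*0.000000 + p_m*0.496278 + p_d*0.766365] = 0.477496
  V(2,+0) = exp(-r*dt) * [p_u*0.000000 + p_m*0.000000 + p_d*0.496278] = 0.101848
  V(2,+1) = exp(-r*dt) * [p_u*0.000000 + p_m*0.000000 + p_d*0.000000] = 0.000000
  V(2,+2) = exp(-r*dt) * [p_u*0.000000 + p_m*0.000000 + p_d*0.000000] = 0.000000
  V(1,-1) = exp(-r*dt) * [p_u*0.101848 + p_m*0.477496 + p_d*0.735135] = 0.470924
  V(1,+0) = exp(-r*dt) * [p_u*0.000000 + p_m*0.101848 + p_d*0.477496] = 0.163711
  V(1,+1) = exp(-r*dt) * [p_u*0.000000 + p_m*0.000000 + p_d*0.101848] = 0.020902
  V(0,+0) = exp(-r*dt) * [p_u*0.020902 + p_m*0.163711 + p_d*0.470924] = 0.204732

Answer: Price = V(0,0) = 0.2047


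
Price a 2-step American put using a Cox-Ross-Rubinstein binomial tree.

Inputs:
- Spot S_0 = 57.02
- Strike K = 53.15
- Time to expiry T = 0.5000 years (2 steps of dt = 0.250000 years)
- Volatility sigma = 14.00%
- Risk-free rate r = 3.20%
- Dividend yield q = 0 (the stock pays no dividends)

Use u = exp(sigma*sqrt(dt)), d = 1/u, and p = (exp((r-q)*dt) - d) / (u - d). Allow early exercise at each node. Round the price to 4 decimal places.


Answer: Price = V(0,0) = 0.7459

Derivation:
dt = T/N = 0.250000
u = exp(sigma*sqrt(dt)) = 1.072508; d = 1/u = 0.932394
p = (exp((r-q)*dt) - d) / (u - d) = 0.539832
Discount per step: exp(-r*dt) = 0.992032
Stock lattice S(k, i) with i counting down-moves:
  k=0: S(0,0) = 57.0200
  k=1: S(1,0) = 61.1544; S(1,1) = 53.1651
  k=2: S(2,0) = 65.5886; S(2,1) = 57.0200; S(2,2) = 49.5708
Terminal payoffs V(N, i) = max(K - S_T, 0):
  V(2,0) = 0.000000; V(2,1) = 0.000000; V(2,2) = 3.579193
Backward induction: V(k, i) = exp(-r*dt) * [p * V(k+1, i) + (1-p) * V(k+1, i+1)]; then take max(V_cont, immediate exercise) for American.
  V(1,0) = exp(-r*dt) * [p*0.000000 + (1-p)*0.000000] = 0.000000; exercise = 0.000000; V(1,0) = max -> 0.000000
  V(1,1) = exp(-r*dt) * [p*0.000000 + (1-p)*3.579193] = 1.633905; exercise = 0.000000; V(1,1) = max -> 1.633905
  V(0,0) = exp(-r*dt) * [p*0.000000 + (1-p)*1.633905] = 0.745879; exercise = 0.000000; V(0,0) = max -> 0.745879


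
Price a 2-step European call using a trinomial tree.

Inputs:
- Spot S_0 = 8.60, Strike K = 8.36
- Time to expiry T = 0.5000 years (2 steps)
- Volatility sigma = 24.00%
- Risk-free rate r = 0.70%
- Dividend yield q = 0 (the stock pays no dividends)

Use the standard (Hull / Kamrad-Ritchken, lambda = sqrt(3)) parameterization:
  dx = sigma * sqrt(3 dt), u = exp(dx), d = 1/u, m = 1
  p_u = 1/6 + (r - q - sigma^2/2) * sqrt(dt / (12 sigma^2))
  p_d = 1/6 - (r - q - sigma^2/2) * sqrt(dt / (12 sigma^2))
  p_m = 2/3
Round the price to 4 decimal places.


dt = T/N = 0.250000; dx = sigma*sqrt(3*dt) = 0.207846
u = exp(dx) = 1.231024; d = 1/u = 0.812332
p_u = 0.153556, p_m = 0.666667, p_d = 0.179777
Discount per step: exp(-r*dt) = 0.998252
Stock lattice S(k, j) with j the centered position index:
  k=0: S(0,+0) = 8.6000
  k=1: S(1,-1) = 6.9861; S(1,+0) = 8.6000; S(1,+1) = 10.5868
  k=2: S(2,-2) = 5.6750; S(2,-1) = 6.9861; S(2,+0) = 8.6000; S(2,+1) = 10.5868; S(2,+2) = 13.0326
Terminal payoffs V(N, j) = max(S_T - K, 0):
  V(2,-2) = 0.000000; V(2,-1) = 0.000000; V(2,+0) = 0.240000; V(2,+1) = 2.226804; V(2,+2) = 4.672606
Backward induction: V(k, j) = exp(-r*dt) * [p_u * V(k+1, j+1) + p_m * V(k+1, j) + p_d * V(k+1, j-1)]
  V(1,-1) = exp(-r*dt) * [p_u*0.240000 + p_m*0.000000 + p_d*0.000000] = 0.036789
  V(1,+0) = exp(-r*dt) * [p_u*2.226804 + p_m*0.240000 + p_d*0.000000] = 0.501061
  V(1,+1) = exp(-r*dt) * [p_u*4.672606 + p_m*2.226804 + p_d*0.240000] = 2.241264
  V(0,+0) = exp(-r*dt) * [p_u*2.241264 + p_m*0.501061 + p_d*0.036789] = 0.683617

Answer: Price = V(0,0) = 0.6836


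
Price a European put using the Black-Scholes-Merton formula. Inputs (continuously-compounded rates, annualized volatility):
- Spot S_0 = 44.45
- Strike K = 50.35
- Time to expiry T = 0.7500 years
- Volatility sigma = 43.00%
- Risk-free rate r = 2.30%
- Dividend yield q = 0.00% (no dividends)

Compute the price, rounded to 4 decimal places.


Answer: Price = 9.7401

Derivation:
d1 = (ln(S/K) + (r - q + 0.5*sigma^2) * T) / (sigma * sqrt(T)) = -0.10216725
d2 = d1 - sigma * sqrt(T) = -0.47455818
exp(-rT) = 0.98289793; exp(-qT) = 1.00000000
P = K * exp(-rT) * N(-d2) - S_0 * exp(-qT) * N(-d1)
N(-d1) = 0.54068804; N(-d2) = 0.68244904
P = 50.3500 * 0.98289793 * 0.68244904 - 44.4500 * 1.00000000 * 0.54068804 = 9.7401


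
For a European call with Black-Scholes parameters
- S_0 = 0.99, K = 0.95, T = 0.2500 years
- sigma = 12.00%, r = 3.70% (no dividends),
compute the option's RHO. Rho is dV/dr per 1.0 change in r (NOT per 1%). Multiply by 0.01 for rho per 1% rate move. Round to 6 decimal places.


d1 = 0.8715493089; d2 = 0.8115493089
phi(d1) = 0.2728760457; exp(-qT) = 1.0000000000; exp(-rT) = 0.9907926496
N(d2) = 0.7914748559
Rho = K*T*exp(-rT)*N(d2) = 0.9500 * 0.2500 * 0.9907926496 * 0.7914748559 = 0.186245

Answer: Rho = 0.186245


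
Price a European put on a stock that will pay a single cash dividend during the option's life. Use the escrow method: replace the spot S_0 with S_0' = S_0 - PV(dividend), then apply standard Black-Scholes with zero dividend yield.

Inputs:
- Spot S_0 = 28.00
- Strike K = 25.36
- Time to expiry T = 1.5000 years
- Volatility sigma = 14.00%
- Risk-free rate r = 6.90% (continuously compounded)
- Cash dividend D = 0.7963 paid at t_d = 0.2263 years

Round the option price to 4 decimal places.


PV(D) = D * exp(-r * t_d) = 0.7963 * 0.98450658 = 0.78396259
S_0' = S_0 - PV(D) = 28.0000 - 0.78396259 = 27.21603741
d1 = (ln(S_0'/K) + (r + sigma^2/2)*T) / (sigma*sqrt(T)) = 1.10129806
d2 = d1 - sigma*sqrt(T) = 0.92983378
exp(-rT) = 0.90167602
N(-d1) = 0.13538348; N(-d2) = 0.17622858
P = K * exp(-rT) * N(-d2) - S_0' * N(-d1) = 25.3600 * 0.90167602 * 0.17622858 - 27.21603741 * 0.13538348 = 0.3451

Answer: Price = 0.3451
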